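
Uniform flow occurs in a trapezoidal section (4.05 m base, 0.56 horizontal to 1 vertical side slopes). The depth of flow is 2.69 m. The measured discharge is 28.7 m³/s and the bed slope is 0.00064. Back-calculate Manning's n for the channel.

n = 0.017

With bottom width b = 4.05 m and side slope z = 0.56: A = (b + zy)y = (4.05 + 0.56×2.69)×2.69 = 14.95 m²; P = b + 2y√(1+z²) = 4.05 + 2×2.69×1.146 = 10.22 m.
Hydraulic radius R = A/P = 14.95/10.22 = 1.463 m.
Rearranging Manning's equation: n = (1/Q) A R^(2/3) S^(1/2) = (1/28.7) × 14.95 × 1.463^(2/3) × √0.00064 = 0.017.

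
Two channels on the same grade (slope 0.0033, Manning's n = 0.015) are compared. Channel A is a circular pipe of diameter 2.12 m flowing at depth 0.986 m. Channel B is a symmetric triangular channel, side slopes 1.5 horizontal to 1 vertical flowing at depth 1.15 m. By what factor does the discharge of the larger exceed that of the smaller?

Channel A: For a circular section of diameter D = 2.12 m at depth y = 0.986 m, the central angle is θ = 2 arccos(1 − 2y/D) = 3.002 rad. Then A = (D²/8)(θ − sin θ) = 1.608 m² and P = Dθ/2 = 3.182 m. Hydraulic radius R = A/P = 1.608/3.182 = 0.5054 m. Q_A = (1/0.015)·1.608·0.5054^(2/3)·√0.0033 = 3.908 m³/s.
Channel B: For a triangular section with side slope z = 1.5: A = zy² = 1.5×1.15² = 1.984 m²; P = 2y√(1+z²) = 2×1.15×1.803 = 4.146 m. Hydraulic radius R = A/P = 1.984/4.146 = 0.4784 m. Q_B = (1/0.015)·1.984·0.4784^(2/3)·√0.0033 = 4.647 m³/s.
The larger discharge is 4.647 m³/s and the smaller is 3.908 m³/s; the ratio is 1.19.

1.19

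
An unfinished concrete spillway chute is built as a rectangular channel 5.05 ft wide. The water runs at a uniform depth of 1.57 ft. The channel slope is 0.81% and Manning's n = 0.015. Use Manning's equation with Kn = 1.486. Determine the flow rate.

Flow area A = b·y = 5.05 × 1.57 = 7.928 ft². Wetted perimeter P = b + 2y = 5.05 + 2×1.57 = 8.19 ft.
Hydraulic radius R = A/P = 7.928/8.19 = 0.9681 ft.
Manning's equation: Q = (1.486/n) A R^(2/3) S^(1/2) = (1.486/0.015) × 7.928 × 0.9681^(2/3) × 0.0081^(1/2) = 69.2 ft³/s.

Q = 69.2 ft³/s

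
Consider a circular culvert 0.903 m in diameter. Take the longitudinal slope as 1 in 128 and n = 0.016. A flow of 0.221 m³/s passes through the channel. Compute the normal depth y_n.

y_n = 0.251 m

Manning's equation rearranged: A R^(2/3) = nQ / (1·√S) = 0.016 × 0.221 / (√0.007812) = 0.04001.
At y = 0.206 m: A R^(2/3) = 0.0271 — short.
At y = 0.299 m: A R^(2/3) = 0.0562 — over.
At y = 0.251 m: A R^(2/3) = 0.04008 — close enough.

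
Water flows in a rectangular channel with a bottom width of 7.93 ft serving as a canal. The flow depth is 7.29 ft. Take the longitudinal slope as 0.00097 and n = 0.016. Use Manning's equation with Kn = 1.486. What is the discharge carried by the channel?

Q = 314 ft³/s

Flow area A = b·y = 7.93 × 7.29 = 57.81 ft². Wetted perimeter P = b + 2y = 7.93 + 2×7.29 = 22.51 ft.
Hydraulic radius R = A/P = 57.81/22.51 = 2.568 ft.
Manning's equation: Q = (1.486/n) A R^(2/3) S^(1/2) = (1.486/0.016) × 57.81 × 2.568^(2/3) × 0.00097^(1/2) = 314 ft³/s.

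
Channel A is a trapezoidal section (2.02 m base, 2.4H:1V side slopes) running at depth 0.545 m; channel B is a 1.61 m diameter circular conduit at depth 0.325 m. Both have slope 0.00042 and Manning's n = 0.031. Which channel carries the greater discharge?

Channel A: With bottom width b = 2.02 m and side slope z = 2.4: A = (b + zy)y = (2.02 + 2.4×0.545)×0.545 = 1.814 m²; P = b + 2y√(1+z²) = 2.02 + 2×0.545×2.6 = 4.854 m. Hydraulic radius R = A/P = 1.814/4.854 = 0.3737 m. Q_A = (1/0.031)·1.814·0.3737^(2/3)·√0.00042 = 0.6221 m³/s.
Channel B: For a circular section of diameter D = 1.61 m at depth y = 0.325 m, the central angle is θ = 2 arccos(1 − 2y/D) = 1.864 rad. Then A = (D²/8)(θ − sin θ) = 0.2937 m² and P = Dθ/2 = 1.5 m. Hydraulic radius R = A/P = 0.2937/1.5 = 0.1958 m. Q_B = (1/0.031)·0.2937·0.1958^(2/3)·√0.00042 = 0.06547 m³/s.
Q_A = 0.6221 m³/s vs Q_B = 0.06547 m³/s, so channel A carries more.

channel A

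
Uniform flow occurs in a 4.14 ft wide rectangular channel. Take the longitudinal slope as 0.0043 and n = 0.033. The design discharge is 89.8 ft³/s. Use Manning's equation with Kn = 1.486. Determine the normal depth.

y_n = 5.58 ft

Manning's equation rearranged: A R^(2/3) = nQ / (1.486·√S) = 0.033 × 89.8 / (1.486 × √0.0043) = 30.41.
At y = 4.2 ft: A R^(2/3) = 21.62 — short.
At y = 5.58 ft: A R^(2/3) = 30.4 — matches.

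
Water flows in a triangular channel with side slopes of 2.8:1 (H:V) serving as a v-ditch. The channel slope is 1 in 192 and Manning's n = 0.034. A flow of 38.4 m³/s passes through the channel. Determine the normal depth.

y_n = 2.43 m

Manning's equation rearranged: A R^(2/3) = nQ / (1·√S) = 0.034 × 38.4 / (√0.005208) = 18.09.
At y = 2.07 m: A R^(2/3) = 11.79 — too small.
At y = 2.67 m: A R^(2/3) = 23.25 — too large.
At y = 2.43 m: A R^(2/3) = 18.09 — matches.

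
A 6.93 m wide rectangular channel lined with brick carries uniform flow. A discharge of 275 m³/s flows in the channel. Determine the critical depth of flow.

For a rectangular channel, critical depth y_c = (q²/g)^(1/3) where q = Q/b = 275/6.93 = 39.68 m²/s.
So y_c = (39.68²/9.81)^(1/3) = 5.43 m.

y_c = 5.43 m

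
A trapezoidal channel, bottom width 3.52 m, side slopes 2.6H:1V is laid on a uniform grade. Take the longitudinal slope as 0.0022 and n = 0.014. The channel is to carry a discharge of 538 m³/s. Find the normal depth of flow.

y_n = 5.04 m

Manning's equation rearranged: A R^(2/3) = nQ / (1·√S) = 0.014 × 538 / (√0.0022) = 160.6.
Trying y = 4.21 m: A R^(2/3) = 104.8 — too small.
Trying y = 5.04 m: A R^(2/3) = 160.5 — ≈ 160.6.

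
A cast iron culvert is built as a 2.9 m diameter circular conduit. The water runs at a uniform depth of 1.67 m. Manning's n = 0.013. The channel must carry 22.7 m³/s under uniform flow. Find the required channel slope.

S = 0.00771

For a circular section of diameter D = 2.9 m at depth y = 1.67 m, the central angle is θ = 2 arccos(1 − 2y/D) = 3.446 rad. Then A = (D²/8)(θ − sin θ) = 3.938 m² and P = Dθ/2 = 4.997 m.
Hydraulic radius R = A/P = 3.938/4.997 = 0.7881 m.
From Manning's equation, S = [nQ / (1 A R^(2/3))]² = [0.013 × 22.7 / (1 × 3.938 × 0.7881^(2/3))]² = 0.00771.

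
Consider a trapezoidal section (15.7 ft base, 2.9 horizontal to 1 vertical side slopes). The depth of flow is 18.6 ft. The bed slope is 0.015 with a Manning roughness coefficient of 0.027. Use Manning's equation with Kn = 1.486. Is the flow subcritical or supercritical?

With bottom width b = 15.7 ft and side slope z = 2.9: A = (b + zy)y = (15.7 + 2.9×18.6)×18.6 = 1295 ft²; P = b + 2y√(1+z²) = 15.7 + 2×18.6×3.068 = 129.8 ft.
Hydraulic radius R = A/P = 1295/129.8 = 9.978 ft.
V = (1.486/n) R^(2/3) √S = (1.486/0.027) × 9.978^(2/3) × √0.015 = 31.24 ft/s. Hydraulic depth D_h = A/T = 1295/123.6 = 10.48 ft.
Froude number Fr = V/√(g·D_h) = 31.24/√(32.2×10.48) = 1.7, which is greater than 1, so the flow is supercritical.

supercritical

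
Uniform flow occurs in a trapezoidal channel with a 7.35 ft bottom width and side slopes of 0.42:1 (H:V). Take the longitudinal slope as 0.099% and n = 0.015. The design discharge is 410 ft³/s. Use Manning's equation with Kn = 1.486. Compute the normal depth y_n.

Manning's equation rearranged: A R^(2/3) = nQ / (1.486·√S) = 0.015 × 410 / (1.486 × √0.00099) = 131.5.
Try y = 7.11 ft: A R^(2/3) = 160.5 — over.
Try y = 4.76 ft: A R^(2/3) = 82.36 — short.
Try y = 6.32 ft: A R^(2/3) = 131.6 — matches.

y_n = 6.32 ft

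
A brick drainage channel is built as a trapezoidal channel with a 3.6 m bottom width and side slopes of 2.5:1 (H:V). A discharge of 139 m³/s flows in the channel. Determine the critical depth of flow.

At critical depth, Q² T / (g A³) = 1, i.e. A³/T = Q²/g = 139²/9.81 = 1970.
Trying y = 3.82 m: A³/T = 5584 — over.
Trying y = 2.31 m: A³/T = 670.4 — short.
Trying y = 2.99 m: A³/T = 1957 — close enough.

y_c = 2.99 m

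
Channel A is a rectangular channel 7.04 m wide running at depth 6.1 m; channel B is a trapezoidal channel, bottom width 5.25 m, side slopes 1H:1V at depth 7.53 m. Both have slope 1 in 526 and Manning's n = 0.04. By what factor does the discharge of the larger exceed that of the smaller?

Channel A: Flow area A = b·y = 7.04 × 6.1 = 42.94 m². Wetted perimeter P = b + 2y = 7.04 + 2×6.1 = 19.24 m. Hydraulic radius R = A/P = 42.94/19.24 = 2.232 m. Q_A = (1/0.04)·42.94·2.232^(2/3)·√0.001901 = 79.95 m³/s.
Channel B: With bottom width b = 5.25 m and side slope z = 1: A = (b + zy)y = (5.25 + 1×7.53)×7.53 = 96.23 m²; P = b + 2y√(1+z²) = 5.25 + 2×7.53×1.414 = 26.55 m. Hydraulic radius R = A/P = 96.23/26.55 = 3.625 m. Q_B = (1/0.04)·96.23·3.625^(2/3)·√0.001901 = 247.5 m³/s.
The larger discharge is 247.5 m³/s and the smaller is 79.95 m³/s; the ratio is 3.1.

3.1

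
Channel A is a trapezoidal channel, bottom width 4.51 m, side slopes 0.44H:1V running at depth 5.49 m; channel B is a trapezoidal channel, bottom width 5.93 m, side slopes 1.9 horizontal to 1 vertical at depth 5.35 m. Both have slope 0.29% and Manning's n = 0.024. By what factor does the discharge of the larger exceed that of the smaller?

2.69

Channel A: With bottom width b = 4.51 m and side slope z = 0.44: A = (b + zy)y = (4.51 + 0.44×5.49)×5.49 = 38.02 m²; P = b + 2y√(1+z²) = 4.51 + 2×5.49×1.093 = 16.51 m. Hydraulic radius R = A/P = 38.02/16.51 = 2.304 m. Q_A = (1/0.024)·38.02·2.304^(2/3)·√0.0029 = 148.8 m³/s.
Channel B: With bottom width b = 5.93 m and side slope z = 1.9: A = (b + zy)y = (5.93 + 1.9×5.35)×5.35 = 86.11 m²; P = b + 2y√(1+z²) = 5.93 + 2×5.35×2.147 = 28.9 m. Hydraulic radius R = A/P = 86.11/28.9 = 2.979 m. Q_B = (1/0.024)·86.11·2.979^(2/3)·√0.0029 = 400 m³/s.
The larger discharge is 400 m³/s and the smaller is 148.8 m³/s; the ratio is 2.69.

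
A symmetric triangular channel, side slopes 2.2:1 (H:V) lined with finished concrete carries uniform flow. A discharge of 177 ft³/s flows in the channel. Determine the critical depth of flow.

y_c = 3.32 ft

At critical depth, Q² T / (g A³) = 1, i.e. A³/T = Q²/g = 177²/32.2 = 973.
At y = 3.9 ft: A³/T = 2183 — too large.
At y = 3.32 ft: A³/T = 976.1 — close enough.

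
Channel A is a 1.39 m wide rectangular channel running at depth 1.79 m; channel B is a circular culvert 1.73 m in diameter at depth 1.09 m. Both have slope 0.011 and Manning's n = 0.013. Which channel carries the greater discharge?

Channel A: Flow area A = b·y = 1.39 × 1.79 = 2.488 m². Wetted perimeter P = b + 2y = 1.39 + 2×1.79 = 4.97 m. Hydraulic radius R = A/P = 2.488/4.97 = 0.5006 m. Q_A = (1/0.013)·2.488·0.5006^(2/3)·√0.011 = 12.66 m³/s.
Channel B: For a circular section of diameter D = 1.73 m at depth y = 1.09 m, the central angle is θ = 2 arccos(1 − 2y/D) = 3.668 rad. Then A = (D²/8)(θ − sin θ) = 1.56 m² and P = Dθ/2 = 3.173 m. Hydraulic radius R = A/P = 1.56/3.173 = 0.4917 m. Q_B = (1/0.013)·1.56·0.4917^(2/3)·√0.011 = 7.841 m³/s.
Q_A = 12.66 m³/s vs Q_B = 7.841 m³/s, so channel A carries more.

channel A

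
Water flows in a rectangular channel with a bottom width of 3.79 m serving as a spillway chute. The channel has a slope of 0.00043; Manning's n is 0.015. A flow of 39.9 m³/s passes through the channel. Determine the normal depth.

Manning's equation rearranged: A R^(2/3) = nQ / (1·√S) = 0.015 × 39.9 / (√0.00043) = 28.86.
Trying y = 4.77 m: A R^(2/3) = 22.15 — too small.
Trying y = 7.15 m: A R^(2/3) = 35.48 — too large.
Trying y = 5.98 m: A R^(2/3) = 28.89 — matches.

y_n = 5.98 m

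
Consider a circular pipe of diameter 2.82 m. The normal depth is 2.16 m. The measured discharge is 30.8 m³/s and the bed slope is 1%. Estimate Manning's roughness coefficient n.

n = 0.015

For a circular section of diameter D = 2.82 m at depth y = 2.16 m, the central angle is θ = 2 arccos(1 − 2y/D) = 4.263 rad. Then A = (D²/8)(θ − sin θ) = 5.133 m² and P = Dθ/2 = 6.011 m.
Hydraulic radius R = A/P = 5.133/6.011 = 0.854 m.
Rearranging Manning's equation: n = (1/Q) A R^(2/3) S^(1/2) = (1/30.8) × 5.133 × 0.854^(2/3) × √0.01 = 0.015.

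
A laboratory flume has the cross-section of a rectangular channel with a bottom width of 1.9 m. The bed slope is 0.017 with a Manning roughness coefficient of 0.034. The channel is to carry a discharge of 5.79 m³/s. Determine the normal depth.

y_n = 1.21 m

Manning's equation rearranged: A R^(2/3) = nQ / (1·√S) = 0.034 × 5.79 / (√0.017) = 1.51.
Try y = 0.999 m: A R^(2/3) = 1.175 — too small.
Try y = 1.36 m: A R^(2/3) = 1.754 — too large.
Try y = 1.21 m: A R^(2/3) = 1.51 — close enough.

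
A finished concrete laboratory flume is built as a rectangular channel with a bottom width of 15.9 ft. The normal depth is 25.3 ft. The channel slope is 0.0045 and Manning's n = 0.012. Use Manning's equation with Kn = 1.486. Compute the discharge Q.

Q = 11100 ft³/s

Flow area A = b·y = 15.9 × 25.3 = 402.3 ft². Wetted perimeter P = b + 2y = 15.9 + 2×25.3 = 66.5 ft.
Hydraulic radius R = A/P = 402.3/66.5 = 6.049 ft.
Manning's equation: Q = (1.486/n) A R^(2/3) S^(1/2) = (1.486/0.012) × 402.3 × 6.049^(2/3) × 0.0045^(1/2) = 11100 ft³/s.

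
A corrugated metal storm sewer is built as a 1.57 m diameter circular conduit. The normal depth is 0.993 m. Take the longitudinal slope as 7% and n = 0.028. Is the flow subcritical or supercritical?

For a circular section of diameter D = 1.57 m at depth y = 0.993 m, the central angle is θ = 2 arccos(1 − 2y/D) = 3.678 rad. Then A = (D²/8)(θ − sin θ) = 1.291 m² and P = Dθ/2 = 2.887 m.
Hydraulic radius R = A/P = 1.291/2.887 = 0.447 m.
V = (1/n) R^(2/3) √S = (1/0.028) × 0.447^(2/3) × √0.07 = 5.524 m/s. Hydraulic depth D_h = A/T = 1.291/1.514 = 0.8525 m.
Froude number Fr = V/√(g·D_h) = 5.524/√(9.81×0.8525) = 1.91, which is greater than 1, so the flow is supercritical.

supercritical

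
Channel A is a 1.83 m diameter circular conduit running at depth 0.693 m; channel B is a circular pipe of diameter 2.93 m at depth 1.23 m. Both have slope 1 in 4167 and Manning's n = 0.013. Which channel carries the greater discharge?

channel B

Channel A: For a circular section of diameter D = 1.83 m at depth y = 0.693 m, the central angle is θ = 2 arccos(1 − 2y/D) = 2.651 rad. Then A = (D²/8)(θ − sin θ) = 0.9129 m² and P = Dθ/2 = 2.426 m. Hydraulic radius R = A/P = 0.9129/2.426 = 0.3763 m. Q_A = (1/0.013)·0.9129·0.3763^(2/3)·√0.00024 = 0.567 m³/s.
Channel B: For a circular section of diameter D = 2.93 m at depth y = 1.23 m, the central angle is θ = 2 arccos(1 − 2y/D) = 2.819 rad. Then A = (D²/8)(θ − sin θ) = 2.686 m² and P = Dθ/2 = 4.13 m. Hydraulic radius R = A/P = 2.686/4.13 = 0.6502 m. Q_B = (1/0.013)·2.686·0.6502^(2/3)·√0.00024 = 2.402 m³/s.
Q_A = 0.567 m³/s vs Q_B = 2.402 m³/s, so channel B carries more.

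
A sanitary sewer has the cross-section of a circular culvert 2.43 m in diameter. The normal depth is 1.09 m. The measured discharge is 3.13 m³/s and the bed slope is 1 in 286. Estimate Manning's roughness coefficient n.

For a circular section of diameter D = 2.43 m at depth y = 1.09 m, the central angle is θ = 2 arccos(1 − 2y/D) = 2.935 rad. Then A = (D²/8)(θ − sin θ) = 2.016 m² and P = Dθ/2 = 3.567 m.
Hydraulic radius R = A/P = 2.016/3.567 = 0.5651 m.
Rearranging Manning's equation: n = (1/Q) A R^(2/3) S^(1/2) = (1/3.13) × 2.016 × 0.5651^(2/3) × √0.003497 = 0.026.

n = 0.026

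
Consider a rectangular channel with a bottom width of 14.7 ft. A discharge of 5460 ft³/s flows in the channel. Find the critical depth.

For a rectangular channel, critical depth y_c = (q²/g)^(1/3) where q = Q/b = 5460/14.7 = 371.4 ft²/s.
So y_c = (371.4²/32.2)^(1/3) = 16.2 ft.

y_c = 16.2 ft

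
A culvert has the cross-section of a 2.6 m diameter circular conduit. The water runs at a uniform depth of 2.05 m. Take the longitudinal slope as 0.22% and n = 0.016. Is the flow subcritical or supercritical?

subcritical

For a circular section of diameter D = 2.6 m at depth y = 2.05 m, the central angle is θ = 2 arccos(1 − 2y/D) = 4.372 rad. Then A = (D²/8)(θ − sin θ) = 4.49 m² and P = Dθ/2 = 5.683 m.
Hydraulic radius R = A/P = 4.49/5.683 = 0.7901 m.
V = (1/n) R^(2/3) √S = (1/0.016) × 0.7901^(2/3) × √0.0022 = 2.505 m/s. Hydraulic depth D_h = A/T = 4.49/2.124 = 2.114 m.
Froude number Fr = V/√(g·D_h) = 2.505/√(9.81×2.114) = 0.55, which is less than 1, so the flow is subcritical.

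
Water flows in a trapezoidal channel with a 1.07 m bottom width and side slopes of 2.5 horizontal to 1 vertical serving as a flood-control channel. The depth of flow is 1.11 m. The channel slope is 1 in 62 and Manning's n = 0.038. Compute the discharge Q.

With bottom width b = 1.07 m and side slope z = 2.5: A = (b + zy)y = (1.07 + 2.5×1.11)×1.11 = 4.268 m²; P = b + 2y√(1+z²) = 1.07 + 2×1.11×2.693 = 7.048 m.
Hydraulic radius R = A/P = 4.268/7.048 = 0.6056 m.
Manning's equation: Q = (1/n) A R^(2/3) S^(1/2) = (1/0.038) × 4.268 × 0.6056^(2/3) × 0.01613^(1/2) = 10.2 m³/s.

Q = 10.2 m³/s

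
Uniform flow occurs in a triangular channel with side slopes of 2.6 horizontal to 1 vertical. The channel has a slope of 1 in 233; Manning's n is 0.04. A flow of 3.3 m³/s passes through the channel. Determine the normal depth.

Manning's equation rearranged: A R^(2/3) = nQ / (1·√S) = 0.04 × 3.3 / (√0.004292) = 2.015.
Try y = 0.887 m: A R^(2/3) = 1.136 — low.
Try y = 1.26 m: A R^(2/3) = 2.897 — high.
Try y = 1.1 m: A R^(2/3) = 2.017 — ≈ 2.015.

y_n = 1.1 m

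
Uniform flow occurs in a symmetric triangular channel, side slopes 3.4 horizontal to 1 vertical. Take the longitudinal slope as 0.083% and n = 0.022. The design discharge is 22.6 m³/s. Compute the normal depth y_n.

y_n = 2.21 m

Manning's equation rearranged: A R^(2/3) = nQ / (1·√S) = 0.022 × 22.6 / (√0.00083) = 17.26.
At y = 2.55 m: A R^(2/3) = 25.29 — too large.
At y = 1.52 m: A R^(2/3) = 6.364 — too small.
At y = 2.21 m: A R^(2/3) = 17.26 — ≈ 17.26.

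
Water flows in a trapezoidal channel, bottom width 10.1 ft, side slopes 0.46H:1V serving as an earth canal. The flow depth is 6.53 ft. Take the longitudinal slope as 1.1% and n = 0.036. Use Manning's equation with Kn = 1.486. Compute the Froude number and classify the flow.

subcritical

With bottom width b = 10.1 ft and side slope z = 0.46: A = (b + zy)y = (10.1 + 0.46×6.53)×6.53 = 85.57 ft²; P = b + 2y√(1+z²) = 10.1 + 2×6.53×1.101 = 24.48 ft.
Hydraulic radius R = A/P = 85.57/24.48 = 3.496 ft.
V = (1.486/n) R^(2/3) √S = (1.486/0.036) × 3.496^(2/3) × √0.011 = 9.972 ft/s. Hydraulic depth D_h = A/T = 85.57/16.11 = 5.312 ft.
Froude number Fr = V/√(g·D_h) = 9.972/√(32.2×5.312) = 0.762, which is less than 1, so the flow is subcritical.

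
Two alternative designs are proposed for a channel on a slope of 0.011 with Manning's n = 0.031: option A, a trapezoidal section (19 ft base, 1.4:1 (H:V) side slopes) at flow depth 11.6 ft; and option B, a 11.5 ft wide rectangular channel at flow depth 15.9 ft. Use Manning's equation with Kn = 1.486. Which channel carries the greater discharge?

channel A

Channel A: With bottom width b = 19 ft and side slope z = 1.4: A = (b + zy)y = (19 + 1.4×11.6)×11.6 = 408.8 ft²; P = b + 2y√(1+z²) = 19 + 2×11.6×1.72 = 58.91 ft. Hydraulic radius R = A/P = 408.8/58.91 = 6.939 ft. Q_A = (1.486/0.031)·408.8·6.939^(2/3)·√0.011 = 7476 ft³/s.
Channel B: Flow area A = b·y = 11.5 × 15.9 = 182.8 ft². Wetted perimeter P = b + 2y = 11.5 + 2×15.9 = 43.3 ft. Hydraulic radius R = A/P = 182.8/43.3 = 4.223 ft. Q_B = (1.486/0.031)·182.8·4.223^(2/3)·√0.011 = 2402 ft³/s.
Q_A = 7476 ft³/s vs Q_B = 2402 ft³/s, so channel A carries more.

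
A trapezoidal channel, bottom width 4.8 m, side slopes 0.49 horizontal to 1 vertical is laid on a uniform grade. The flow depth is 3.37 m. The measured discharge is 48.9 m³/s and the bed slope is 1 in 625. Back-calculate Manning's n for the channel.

With bottom width b = 4.8 m and side slope z = 0.49: A = (b + zy)y = (4.8 + 0.49×3.37)×3.37 = 21.74 m²; P = b + 2y√(1+z²) = 4.8 + 2×3.37×1.114 = 12.31 m.
Hydraulic radius R = A/P = 21.74/12.31 = 1.767 m.
Rearranging Manning's equation: n = (1/Q) A R^(2/3) S^(1/2) = (1/48.9) × 21.74 × 1.767^(2/3) × √0.0016 = 0.026.

n = 0.026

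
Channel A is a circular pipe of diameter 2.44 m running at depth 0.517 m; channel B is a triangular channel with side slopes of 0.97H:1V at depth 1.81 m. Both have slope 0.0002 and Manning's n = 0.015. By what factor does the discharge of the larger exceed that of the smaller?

7.06

Channel A: For a circular section of diameter D = 2.44 m at depth y = 0.517 m, the central angle is θ = 2 arccos(1 − 2y/D) = 1.913 rad. Then A = (D²/8)(θ − sin θ) = 0.723 m² and P = Dθ/2 = 2.334 m. Hydraulic radius R = A/P = 0.723/2.334 = 0.3097 m. Q_A = (1/0.015)·0.723·0.3097^(2/3)·√0.0002 = 0.312 m³/s.
Channel B: For a triangular section with side slope z = 0.97: A = zy² = 0.97×1.81² = 3.178 m²; P = 2y√(1+z²) = 2×1.81×1.393 = 5.043 m. Hydraulic radius R = A/P = 3.178/5.043 = 0.6301 m. Q_B = (1/0.015)·3.178·0.6301^(2/3)·√0.0002 = 2.202 m³/s.
The larger discharge is 2.202 m³/s and the smaller is 0.312 m³/s; the ratio is 7.06.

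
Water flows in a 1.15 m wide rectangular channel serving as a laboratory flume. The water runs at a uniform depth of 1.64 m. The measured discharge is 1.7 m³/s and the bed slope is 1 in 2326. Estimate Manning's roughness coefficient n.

n = 0.013

Flow area A = b·y = 1.15 × 1.64 = 1.886 m². Wetted perimeter P = b + 2y = 1.15 + 2×1.64 = 4.43 m.
Hydraulic radius R = A/P = 1.886/4.43 = 0.4257 m.
Rearranging Manning's equation: n = (1/Q) A R^(2/3) S^(1/2) = (1/1.7) × 1.886 × 0.4257^(2/3) × √0.0004299 = 0.013.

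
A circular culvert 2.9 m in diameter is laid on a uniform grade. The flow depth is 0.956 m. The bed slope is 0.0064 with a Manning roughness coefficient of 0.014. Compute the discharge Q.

Q = 7.15 m³/s

For a circular section of diameter D = 2.9 m at depth y = 0.956 m, the central angle is θ = 2 arccos(1 − 2y/D) = 2.446 rad. Then A = (D²/8)(θ − sin θ) = 1.898 m² and P = Dθ/2 = 3.547 m.
Hydraulic radius R = A/P = 1.898/3.547 = 0.5351 m.
Manning's equation: Q = (1/n) A R^(2/3) S^(1/2) = (1/0.014) × 1.898 × 0.5351^(2/3) × 0.0064^(1/2) = 7.15 m³/s.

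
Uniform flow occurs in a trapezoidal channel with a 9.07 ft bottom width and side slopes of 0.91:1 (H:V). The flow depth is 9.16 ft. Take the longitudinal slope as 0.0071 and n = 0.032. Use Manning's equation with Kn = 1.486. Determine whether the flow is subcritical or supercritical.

subcritical

With bottom width b = 9.07 ft and side slope z = 0.91: A = (b + zy)y = (9.07 + 0.91×9.16)×9.16 = 159.4 ft²; P = b + 2y√(1+z²) = 9.07 + 2×9.16×1.352 = 33.84 ft.
Hydraulic radius R = A/P = 159.4/33.84 = 4.711 ft.
V = (1.486/n) R^(2/3) √S = (1.486/0.032) × 4.711^(2/3) × √0.0071 = 11 ft/s. Hydraulic depth D_h = A/T = 159.4/25.74 = 6.194 ft.
Froude number Fr = V/√(g·D_h) = 11/√(32.2×6.194) = 0.779, which is less than 1, so the flow is subcritical.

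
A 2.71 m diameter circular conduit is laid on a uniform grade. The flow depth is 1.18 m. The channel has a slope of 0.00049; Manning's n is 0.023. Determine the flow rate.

Q = 1.68 m³/s

For a circular section of diameter D = 2.71 m at depth y = 1.18 m, the central angle is θ = 2 arccos(1 − 2y/D) = 2.883 rad. Then A = (D²/8)(θ − sin θ) = 2.411 m² and P = Dθ/2 = 3.906 m.
Hydraulic radius R = A/P = 2.411/3.906 = 0.6173 m.
Manning's equation: Q = (1/n) A R^(2/3) S^(1/2) = (1/0.023) × 2.411 × 0.6173^(2/3) × 0.00049^(1/2) = 1.68 m³/s.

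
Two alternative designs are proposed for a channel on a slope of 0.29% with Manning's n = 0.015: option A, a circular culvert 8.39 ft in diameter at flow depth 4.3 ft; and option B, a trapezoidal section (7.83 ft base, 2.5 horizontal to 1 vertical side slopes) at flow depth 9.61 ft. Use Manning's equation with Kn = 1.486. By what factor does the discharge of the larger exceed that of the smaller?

19.3

Channel A: For a circular section of diameter D = 8.39 ft at depth y = 4.3 ft, the central angle is θ = 2 arccos(1 − 2y/D) = 3.192 rad. Then A = (D²/8)(θ − sin θ) = 28.52 ft² and P = Dθ/2 = 13.39 ft. Hydraulic radius R = A/P = 28.52/13.39 = 2.13 ft. Q_A = (1.486/0.015)·28.52·2.13^(2/3)·√0.0029 = 251.9 ft³/s.
Channel B: With bottom width b = 7.83 ft and side slope z = 2.5: A = (b + zy)y = (7.83 + 2.5×9.61)×9.61 = 306.1 ft²; P = b + 2y√(1+z²) = 7.83 + 2×9.61×2.693 = 59.58 ft. Hydraulic radius R = A/P = 306.1/59.58 = 5.138 ft. Q_B = (1.486/0.015)·306.1·5.138^(2/3)·√0.0029 = 4863 ft³/s.
The larger discharge is 4863 ft³/s and the smaller is 251.9 ft³/s; the ratio is 19.3.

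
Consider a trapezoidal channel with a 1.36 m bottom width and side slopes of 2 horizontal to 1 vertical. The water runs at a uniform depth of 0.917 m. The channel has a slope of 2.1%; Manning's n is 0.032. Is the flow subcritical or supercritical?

supercritical

With bottom width b = 1.36 m and side slope z = 2: A = (b + zy)y = (1.36 + 2×0.917)×0.917 = 2.929 m²; P = b + 2y√(1+z²) = 1.36 + 2×0.917×2.236 = 5.461 m.
Hydraulic radius R = A/P = 2.929/5.461 = 0.5363 m.
V = (1/n) R^(2/3) √S = (1/0.032) × 0.5363^(2/3) × √0.021 = 2.989 m/s. Hydraulic depth D_h = A/T = 2.929/5.028 = 0.5825 m.
Froude number Fr = V/√(g·D_h) = 2.989/√(9.81×0.5825) = 1.25, which is greater than 1, so the flow is supercritical.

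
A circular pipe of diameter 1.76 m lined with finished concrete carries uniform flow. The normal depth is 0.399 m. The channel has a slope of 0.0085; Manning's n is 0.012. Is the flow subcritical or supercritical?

For a circular section of diameter D = 1.76 m at depth y = 0.399 m, the central angle is θ = 2 arccos(1 − 2y/D) = 1.985 rad. Then A = (D²/8)(θ − sin θ) = 0.4141 m² and P = Dθ/2 = 1.747 m.
Hydraulic radius R = A/P = 0.4141/1.747 = 0.2371 m.
V = (1/n) R^(2/3) √S = (1/0.012) × 0.2371^(2/3) × √0.0085 = 2.943 m/s. Hydraulic depth D_h = A/T = 0.4141/1.474 = 0.281 m.
Froude number Fr = V/√(g·D_h) = 2.943/√(9.81×0.281) = 1.77, which is greater than 1, so the flow is supercritical.

supercritical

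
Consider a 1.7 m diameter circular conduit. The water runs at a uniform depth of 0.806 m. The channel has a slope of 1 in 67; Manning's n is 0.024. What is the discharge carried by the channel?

Q = 2.98 m³/s

For a circular section of diameter D = 1.7 m at depth y = 0.806 m, the central angle is θ = 2 arccos(1 − 2y/D) = 3.038 rad. Then A = (D²/8)(θ − sin θ) = 1.06 m² and P = Dθ/2 = 2.582 m.
Hydraulic radius R = A/P = 1.06/2.582 = 0.4105 m.
Manning's equation: Q = (1/n) A R^(2/3) S^(1/2) = (1/0.024) × 1.06 × 0.4105^(2/3) × 0.01493^(1/2) = 2.98 m³/s.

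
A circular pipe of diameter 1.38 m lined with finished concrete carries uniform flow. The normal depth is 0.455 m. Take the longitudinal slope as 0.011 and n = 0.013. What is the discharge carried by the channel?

Q = 1.39 m³/s

For a circular section of diameter D = 1.38 m at depth y = 0.455 m, the central angle is θ = 2 arccos(1 − 2y/D) = 2.447 rad. Then A = (D²/8)(θ − sin θ) = 0.4299 m² and P = Dθ/2 = 1.688 m.
Hydraulic radius R = A/P = 0.4299/1.688 = 0.2547 m.
Manning's equation: Q = (1/n) A R^(2/3) S^(1/2) = (1/0.013) × 0.4299 × 0.2547^(2/3) × 0.011^(1/2) = 1.39 m³/s.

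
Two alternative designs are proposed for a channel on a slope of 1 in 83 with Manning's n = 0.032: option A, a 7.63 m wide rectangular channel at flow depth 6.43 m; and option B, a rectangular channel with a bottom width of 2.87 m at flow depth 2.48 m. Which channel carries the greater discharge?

Channel A: Flow area A = b·y = 7.63 × 6.43 = 49.06 m². Wetted perimeter P = b + 2y = 7.63 + 2×6.43 = 20.49 m. Hydraulic radius R = A/P = 49.06/20.49 = 2.394 m. Q_A = (1/0.032)·49.06·2.394^(2/3)·√0.01205 = 301.2 m³/s.
Channel B: Flow area A = b·y = 2.87 × 2.48 = 7.118 m². Wetted perimeter P = b + 2y = 2.87 + 2×2.48 = 7.83 m. Hydraulic radius R = A/P = 7.118/7.83 = 0.909 m. Q_B = (1/0.032)·7.118·0.909^(2/3)·√0.01205 = 22.91 m³/s.
Q_A = 301.2 m³/s vs Q_B = 22.91 m³/s, so channel A carries more.

channel A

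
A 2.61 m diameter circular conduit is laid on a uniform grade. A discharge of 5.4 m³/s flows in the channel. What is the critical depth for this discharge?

y_c = 1.03 m

At critical depth, Q² T / (g A³) = 1, i.e. A³/T = Q²/g = 5.4²/9.81 = 2.972.
Try y = 0.887 m: A³/T = 1.666 — low.
Try y = 1.19 m: A³/T = 5.155 — high.
Try y = 1.03 m: A³/T = 2.963 — matches.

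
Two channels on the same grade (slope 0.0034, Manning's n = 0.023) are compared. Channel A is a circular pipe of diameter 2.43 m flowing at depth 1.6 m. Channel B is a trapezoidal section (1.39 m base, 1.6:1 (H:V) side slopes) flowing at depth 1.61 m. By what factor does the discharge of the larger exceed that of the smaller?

2.25

Channel A: For a circular section of diameter D = 2.43 m at depth y = 1.6 m, the central angle is θ = 2 arccos(1 − 2y/D) = 3.786 rad. Then A = (D²/8)(θ − sin θ) = 3.238 m² and P = Dθ/2 = 4.601 m. Hydraulic radius R = A/P = 3.238/4.601 = 0.7039 m. Q_A = (1/0.023)·3.238·0.7039^(2/3)·√0.0034 = 6.497 m³/s.
Channel B: With bottom width b = 1.39 m and side slope z = 1.6: A = (b + zy)y = (1.39 + 1.6×1.61)×1.61 = 6.385 m²; P = b + 2y√(1+z²) = 1.39 + 2×1.61×1.887 = 7.465 m. Hydraulic radius R = A/P = 6.385/7.465 = 0.8553 m. Q_B = (1/0.023)·6.385·0.8553^(2/3)·√0.0034 = 14.59 m³/s.
The larger discharge is 14.59 m³/s and the smaller is 6.497 m³/s; the ratio is 2.25.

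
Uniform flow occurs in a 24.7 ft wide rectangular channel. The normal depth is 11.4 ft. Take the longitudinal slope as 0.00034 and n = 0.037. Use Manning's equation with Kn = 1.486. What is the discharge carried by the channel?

Flow area A = b·y = 24.7 × 11.4 = 281.6 ft². Wetted perimeter P = b + 2y = 24.7 + 2×11.4 = 47.5 ft.
Hydraulic radius R = A/P = 281.6/47.5 = 5.928 ft.
Manning's equation: Q = (1.486/n) A R^(2/3) S^(1/2) = (1.486/0.037) × 281.6 × 5.928^(2/3) × 0.00034^(1/2) = 683 ft³/s.

Q = 683 ft³/s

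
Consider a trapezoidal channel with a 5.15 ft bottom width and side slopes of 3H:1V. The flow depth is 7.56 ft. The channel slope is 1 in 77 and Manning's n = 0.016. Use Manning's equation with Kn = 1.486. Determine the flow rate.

Q = 5590 ft³/s

With bottom width b = 5.15 ft and side slope z = 3: A = (b + zy)y = (5.15 + 3×7.56)×7.56 = 210.4 ft²; P = b + 2y√(1+z²) = 5.15 + 2×7.56×3.162 = 52.96 ft.
Hydraulic radius R = A/P = 210.4/52.96 = 3.972 ft.
Manning's equation: Q = (1.486/n) A R^(2/3) S^(1/2) = (1.486/0.016) × 210.4 × 3.972^(2/3) × 0.01299^(1/2) = 5590 ft³/s.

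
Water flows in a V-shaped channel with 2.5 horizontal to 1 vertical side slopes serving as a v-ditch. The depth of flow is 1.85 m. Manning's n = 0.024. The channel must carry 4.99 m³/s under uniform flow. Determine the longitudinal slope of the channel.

S = 0.00024

For a triangular section with side slope z = 2.5: A = zy² = 2.5×1.85² = 8.556 m²; P = 2y√(1+z²) = 2×1.85×2.693 = 9.963 m.
Hydraulic radius R = A/P = 8.556/9.963 = 0.8588 m.
From Manning's equation, S = [nQ / (1 A R^(2/3))]² = [0.024 × 4.99 / (1 × 8.556 × 0.8588^(2/3))]² = 0.00024.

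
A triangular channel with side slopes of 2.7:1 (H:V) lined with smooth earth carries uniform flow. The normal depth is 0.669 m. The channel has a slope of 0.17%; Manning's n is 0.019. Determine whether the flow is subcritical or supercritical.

subcritical

For a triangular section with side slope z = 2.7: A = zy² = 2.7×0.669² = 1.208 m²; P = 2y√(1+z²) = 2×0.669×2.879 = 3.852 m.
Hydraulic radius R = A/P = 1.208/3.852 = 0.3137 m.
V = (1/n) R^(2/3) √S = (1/0.019) × 0.3137^(2/3) × √0.0017 = 1.002 m/s. Hydraulic depth D_h = A/T = 1.208/3.613 = 0.3345 m.
Froude number Fr = V/√(g·D_h) = 1.002/√(9.81×0.3345) = 0.553, which is less than 1, so the flow is subcritical.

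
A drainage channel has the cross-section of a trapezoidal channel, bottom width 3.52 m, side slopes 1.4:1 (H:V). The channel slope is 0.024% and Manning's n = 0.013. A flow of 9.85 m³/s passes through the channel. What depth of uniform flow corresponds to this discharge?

Manning's equation rearranged: A R^(2/3) = nQ / (1·√S) = 0.013 × 9.85 / (√0.00024) = 8.266.
Trying y = 1.2 m: A R^(2/3) = 5.448 — short.
Trying y = 1.82 m: A R^(2/3) = 11.97 — over.
Trying y = 1.5 m: A R^(2/3) = 8.266 — ≈ 8.266.

y_n = 1.5 m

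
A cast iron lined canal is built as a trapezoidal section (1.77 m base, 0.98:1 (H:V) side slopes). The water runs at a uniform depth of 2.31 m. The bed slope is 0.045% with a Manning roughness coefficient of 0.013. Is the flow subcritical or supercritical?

subcritical

With bottom width b = 1.77 m and side slope z = 0.98: A = (b + zy)y = (1.77 + 0.98×2.31)×2.31 = 9.318 m²; P = b + 2y√(1+z²) = 1.77 + 2×2.31×1.4 = 8.239 m.
Hydraulic radius R = A/P = 9.318/8.239 = 1.131 m.
V = (1/n) R^(2/3) √S = (1/0.013) × 1.131^(2/3) × √0.00045 = 1.771 m/s. Hydraulic depth D_h = A/T = 9.318/6.298 = 1.48 m.
Froude number Fr = V/√(g·D_h) = 1.771/√(9.81×1.48) = 0.465, which is less than 1, so the flow is subcritical.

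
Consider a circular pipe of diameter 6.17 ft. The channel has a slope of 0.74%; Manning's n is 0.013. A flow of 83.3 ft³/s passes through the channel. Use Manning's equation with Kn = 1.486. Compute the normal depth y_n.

y_n = 1.93 ft

Manning's equation rearranged: A R^(2/3) = nQ / (1.486·√S) = 0.013 × 83.3 / (1.486 × √0.0074) = 8.471.
Trying y = 1.57 ft: A R^(2/3) = 5.662 — short.
Trying y = 2.36 ft: A R^(2/3) = 12.39 — over.
Trying y = 1.93 ft: A R^(2/3) = 8.473 — ≈ 8.471.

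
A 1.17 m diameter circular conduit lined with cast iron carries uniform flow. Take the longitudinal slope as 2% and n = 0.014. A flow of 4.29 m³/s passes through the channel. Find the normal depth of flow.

Manning's equation rearranged: A R^(2/3) = nQ / (1·√S) = 0.014 × 4.29 / (√0.02) = 0.4247.
At y = 0.598 m: A R^(2/3) = 0.2458 — too small.
At y = 0.94 m: A R^(2/3) = 0.465 — too large.
At y = 0.865 m: A R^(2/3) = 0.4248 — matches.

y_n = 0.865 m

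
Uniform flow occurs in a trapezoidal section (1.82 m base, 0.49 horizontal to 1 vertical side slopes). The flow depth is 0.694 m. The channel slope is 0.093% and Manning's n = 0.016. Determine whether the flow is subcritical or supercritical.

With bottom width b = 1.82 m and side slope z = 0.49: A = (b + zy)y = (1.82 + 0.49×0.694)×0.694 = 1.499 m²; P = b + 2y√(1+z²) = 1.82 + 2×0.694×1.114 = 3.366 m.
Hydraulic radius R = A/P = 1.499/3.366 = 0.4454 m.
V = (1/n) R^(2/3) √S = (1/0.016) × 0.4454^(2/3) × √0.00093 = 1.112 m/s. Hydraulic depth D_h = A/T = 1.499/2.5 = 0.5996 m.
Froude number Fr = V/√(g·D_h) = 1.112/√(9.81×0.5996) = 0.458, which is less than 1, so the flow is subcritical.

subcritical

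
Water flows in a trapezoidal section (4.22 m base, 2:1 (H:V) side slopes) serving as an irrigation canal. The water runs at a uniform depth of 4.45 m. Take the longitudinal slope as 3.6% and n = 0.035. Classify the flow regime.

With bottom width b = 4.22 m and side slope z = 2: A = (b + zy)y = (4.22 + 2×4.45)×4.45 = 58.38 m²; P = b + 2y√(1+z²) = 4.22 + 2×4.45×2.236 = 24.12 m.
Hydraulic radius R = A/P = 58.38/24.12 = 2.42 m.
V = (1/n) R^(2/3) √S = (1/0.035) × 2.42^(2/3) × √0.036 = 9.773 m/s. Hydraulic depth D_h = A/T = 58.38/22.02 = 2.651 m.
Froude number Fr = V/√(g·D_h) = 9.773/√(9.81×2.651) = 1.92, which is greater than 1, so the flow is supercritical.

supercritical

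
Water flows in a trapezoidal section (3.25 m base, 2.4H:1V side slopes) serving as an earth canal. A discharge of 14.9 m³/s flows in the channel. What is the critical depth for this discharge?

At critical depth, Q² T / (g A³) = 1, i.e. A³/T = Q²/g = 14.9²/9.81 = 22.63.
Try y = 1.27 m: A³/T = 54.75 — too large.
Try y = 0.714 m: A³/T = 6.666 — too small.
Try y = 1 m: A³/T = 22.41 — matches.

y_c = 1 m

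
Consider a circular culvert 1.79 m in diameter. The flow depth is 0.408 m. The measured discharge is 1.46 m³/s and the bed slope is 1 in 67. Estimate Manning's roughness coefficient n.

For a circular section of diameter D = 1.79 m at depth y = 0.408 m, the central angle is θ = 2 arccos(1 − 2y/D) = 1.991 rad. Then A = (D²/8)(θ − sin θ) = 0.4317 m² and P = Dθ/2 = 1.782 m.
Hydraulic radius R = A/P = 0.4317/1.782 = 0.2423 m.
Rearranging Manning's equation: n = (1/Q) A R^(2/3) S^(1/2) = (1/1.46) × 0.4317 × 0.2423^(2/3) × √0.01493 = 0.014.

n = 0.014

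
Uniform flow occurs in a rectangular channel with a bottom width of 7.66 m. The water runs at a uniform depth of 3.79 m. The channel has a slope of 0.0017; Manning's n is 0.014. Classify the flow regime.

Flow area A = b·y = 7.66 × 3.79 = 29.03 m². Wetted perimeter P = b + 2y = 7.66 + 2×3.79 = 15.24 m.
Hydraulic radius R = A/P = 29.03/15.24 = 1.905 m.
V = (1/n) R^(2/3) √S = (1/0.014) × 1.905^(2/3) × √0.0017 = 4.526 m/s. Hydraulic depth D_h = A/T = 29.03/7.66 = 3.79 m.
Froude number Fr = V/√(g·D_h) = 4.526/√(9.81×3.79) = 0.742, which is less than 1, so the flow is subcritical.

subcritical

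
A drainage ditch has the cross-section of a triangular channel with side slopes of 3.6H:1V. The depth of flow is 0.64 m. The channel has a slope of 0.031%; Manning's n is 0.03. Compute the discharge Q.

For a triangular section with side slope z = 3.6: A = zy² = 3.6×0.64² = 1.475 m²; P = 2y√(1+z²) = 2×0.64×3.736 = 4.782 m.
Hydraulic radius R = A/P = 1.475/4.782 = 0.3083 m.
Manning's equation: Q = (1/n) A R^(2/3) S^(1/2) = (1/0.03) × 1.475 × 0.3083^(2/3) × 0.00031^(1/2) = 0.395 m³/s.

Q = 0.395 m³/s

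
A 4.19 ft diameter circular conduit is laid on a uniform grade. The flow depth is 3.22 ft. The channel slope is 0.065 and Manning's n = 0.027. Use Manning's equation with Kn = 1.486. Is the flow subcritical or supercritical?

For a circular section of diameter D = 4.19 ft at depth y = 3.22 ft, the central angle is θ = 2 arccos(1 − 2y/D) = 4.275 rad. Then A = (D²/8)(θ − sin θ) = 11.37 ft² and P = Dθ/2 = 8.957 ft.
Hydraulic radius R = A/P = 11.37/8.957 = 1.269 ft.
V = (1.486/n) R^(2/3) √S = (1.486/0.027) × 1.269^(2/3) × √0.065 = 16.45 ft/s. Hydraulic depth D_h = A/T = 11.37/3.535 = 3.217 ft.
Froude number Fr = V/√(g·D_h) = 16.45/√(32.2×3.217) = 1.62, which is greater than 1, so the flow is supercritical.

supercritical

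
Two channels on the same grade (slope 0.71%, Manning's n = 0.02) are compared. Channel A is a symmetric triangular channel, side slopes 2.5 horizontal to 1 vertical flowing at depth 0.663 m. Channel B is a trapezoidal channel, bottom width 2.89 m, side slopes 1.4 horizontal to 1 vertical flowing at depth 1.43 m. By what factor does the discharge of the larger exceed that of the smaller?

13

Channel A: For a triangular section with side slope z = 2.5: A = zy² = 2.5×0.663² = 1.099 m²; P = 2y√(1+z²) = 2×0.663×2.693 = 3.57 m. Hydraulic radius R = A/P = 1.099/3.57 = 0.3078 m. Q_A = (1/0.02)·1.099·0.3078^(2/3)·√0.0071 = 2.111 m³/s.
Channel B: With bottom width b = 2.89 m and side slope z = 1.4: A = (b + zy)y = (2.89 + 1.4×1.43)×1.43 = 6.996 m²; P = b + 2y√(1+z²) = 2.89 + 2×1.43×1.72 = 7.811 m. Hydraulic radius R = A/P = 6.996/7.811 = 0.8957 m. Q_B = (1/0.02)·6.996·0.8957^(2/3)·√0.0071 = 27.39 m³/s.
The larger discharge is 27.39 m³/s and the smaller is 2.111 m³/s; the ratio is 13.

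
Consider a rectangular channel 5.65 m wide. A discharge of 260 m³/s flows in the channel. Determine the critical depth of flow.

For a rectangular channel, critical depth y_c = (q²/g)^(1/3) where q = Q/b = 260/5.65 = 46.02 m²/s.
So y_c = (46.02²/9.81)^(1/3) = 6 m.

y_c = 6 m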